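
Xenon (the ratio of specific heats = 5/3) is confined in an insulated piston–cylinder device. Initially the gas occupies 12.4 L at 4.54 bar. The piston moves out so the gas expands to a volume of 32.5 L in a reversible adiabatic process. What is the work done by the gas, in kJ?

P₂ = P₁(V₁/V₂)^γ = 4.54×(12.4/32.5)^(5/3) = 0.9112 bar.
For a reversible adiabat, W_by_gas = (P₁V₁ − P₂V₂)/(γ−1).
W_by = (454000×0.0124 − 91120×0.0325) / (2/3) = 4002 J.

W ≈ 4.00 kJ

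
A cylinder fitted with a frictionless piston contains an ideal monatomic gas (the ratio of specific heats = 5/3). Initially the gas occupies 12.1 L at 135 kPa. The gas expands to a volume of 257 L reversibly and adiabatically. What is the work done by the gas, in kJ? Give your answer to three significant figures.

W ≈ 2.13 kJ

P₂ = P₁(V₁/V₂)^γ = 135×(12.1/257)^(5/3) = 0.8287 kPa.
For a reversible adiabat, W_by_gas = (P₁V₁ − P₂V₂)/(γ−1).
W_by = (135000×0.0121 − 828.7×0.257) / (2/3) = 2131 J.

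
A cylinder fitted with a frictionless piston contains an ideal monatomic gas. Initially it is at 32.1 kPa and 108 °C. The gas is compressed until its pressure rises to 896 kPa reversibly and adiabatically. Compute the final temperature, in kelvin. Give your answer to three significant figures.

T₂ ≈ 1440 K

Along an adiabat T P^((1−γ)/γ) is constant, so T₂ = T₁ (P₂/P₁)^((γ−1)/γ).
For a monatomic ideal gas γ = 5/3, so (γ−1)/γ = 2/5.
T₁ = 108 °C = 381.1 K.
T₂ = 381.1 × (896/32.1)^(2/5) = 1444 K.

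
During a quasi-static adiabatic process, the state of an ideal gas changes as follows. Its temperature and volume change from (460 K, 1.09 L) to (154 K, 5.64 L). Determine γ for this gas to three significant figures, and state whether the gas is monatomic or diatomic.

TV^(γ−1) = const ⇒ γ − 1 = ln(T₂/T₁) / ln(V₁/V₂).
γ = 1 + ln(154/460) / ln(1.09/5.64) = 1.666.
γ ≈ 1.67 is close to 5/3, so the gas is monatomic.

γ ≈ 1.67; monatomic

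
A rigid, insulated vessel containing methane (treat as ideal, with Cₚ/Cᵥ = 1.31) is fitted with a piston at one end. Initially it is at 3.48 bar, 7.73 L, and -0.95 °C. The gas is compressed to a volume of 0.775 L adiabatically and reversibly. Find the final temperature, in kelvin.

T₂ ≈ 555 K

Adiabatic: T₁V₁^(γ−1) = T₂V₂^(γ−1) ⇒ T₂ = T₁ (V₁/V₂)^(γ−1).
T₁ = -0.95 °C = 272.2 K.
T₂ = 272.2 × (7.73/0.775)^(0.31) = 555.3 K.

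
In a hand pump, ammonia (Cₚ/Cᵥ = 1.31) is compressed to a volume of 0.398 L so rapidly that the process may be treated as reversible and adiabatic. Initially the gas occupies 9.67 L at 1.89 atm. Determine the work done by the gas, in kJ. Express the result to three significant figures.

W ≈ -10.1 kJ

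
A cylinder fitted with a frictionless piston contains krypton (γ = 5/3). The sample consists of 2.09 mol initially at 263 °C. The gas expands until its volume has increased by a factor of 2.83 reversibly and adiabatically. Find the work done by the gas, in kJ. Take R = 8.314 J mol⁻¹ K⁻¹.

Adiabatic: T₁V₁^(γ−1) = T₂V₂^(γ−1) ⇒ T₂ = T₁ (V₁/V₂)^(γ−1).
T₁ = 263 °C = 536.1 K.
T₂ = 536.1 × (1/2.83)^(2/3) = 268 K.
Q = 0, so ΔU = W_on_gas = nCᵥΔT with Cᵥ = R/(γ−1) = 12.47 J/(mol·K).
ΔU = 2.09 × 12.47 × (268 − 536.1) = -6990 J.
Work done by the gas = −ΔU = 6990 J.

W ≈ 6.99 kJ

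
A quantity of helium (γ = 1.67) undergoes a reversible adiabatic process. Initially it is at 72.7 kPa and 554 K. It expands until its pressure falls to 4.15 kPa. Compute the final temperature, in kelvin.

T₂ ≈ 176 K

Along an adiabat T P^((1−γ)/γ) is constant, so T₂ = T₁ (P₂/P₁)^((γ−1)/γ).
T₂ = 554 × (4.15/72.7)^(0.401) = 175.6 K.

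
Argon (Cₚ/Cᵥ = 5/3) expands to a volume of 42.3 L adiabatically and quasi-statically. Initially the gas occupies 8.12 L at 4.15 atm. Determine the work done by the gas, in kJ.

P₂ = P₁(V₁/V₂)^γ = 4.15×(8.12/42.3)^(5/3) = 0.2651 atm.
For a reversible adiabat, W_by_gas = (P₁V₁ − P₂V₂)/(γ−1).
W_by = (420500×0.00812 − 26860×0.0423) / (2/3) = 3417 J.

W ≈ 3.42 kJ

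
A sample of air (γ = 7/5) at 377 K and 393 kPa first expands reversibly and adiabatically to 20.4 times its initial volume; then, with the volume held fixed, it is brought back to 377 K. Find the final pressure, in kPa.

P₃ ≈ 19.3 kPa

Adiabatic step (PV^γ = const): P₂ = 393×(1/20.4)^(7/5) = 5.766 kPa; T₂ = 377×(1/20.4)^(2/5) = 112.8 K.
Isochoric: P₃ = P₂(T₃/T₂) = 5.766 × (377/112.8) = 19.26 kPa.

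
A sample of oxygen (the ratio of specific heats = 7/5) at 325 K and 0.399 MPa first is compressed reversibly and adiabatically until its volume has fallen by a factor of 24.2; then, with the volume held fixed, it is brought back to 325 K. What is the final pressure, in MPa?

Adiabatic step (PV^γ = const): P₂ = 0.399×24.2^(7/5) = 34.54 MPa; T₂ = 325×24.2^(2/5) = 1163 K.
Isochoric: P₃ = P₂(T₃/T₂) = 34.54 × (325/1163) = 9.656 MPa.

P₃ ≈ 9.66 MPa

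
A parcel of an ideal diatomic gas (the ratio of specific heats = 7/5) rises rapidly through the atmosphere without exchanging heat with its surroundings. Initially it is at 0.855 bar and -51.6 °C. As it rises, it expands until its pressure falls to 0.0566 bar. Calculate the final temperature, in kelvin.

T₂ ≈ 102 K

Along an adiabat T P^((1−γ)/γ) is constant, so T₂ = T₁ (P₂/P₁)^((γ−1)/γ).
T₁ = -51.6 °C = 221.5 K.
T₂ = 221.5 × (0.0566/0.855)^(2/7) = 102 K.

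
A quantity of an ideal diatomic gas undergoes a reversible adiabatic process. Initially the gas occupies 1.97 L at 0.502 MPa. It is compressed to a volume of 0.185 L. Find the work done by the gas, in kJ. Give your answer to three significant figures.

γ = 7/5 for a diatomic ideal gas.
P₂ = P₁(V₁/V₂)^γ = 0.502×(1.97/0.185)^(7/5) = 13.77 MPa.
For a reversible adiabat, W_by_gas = (P₁V₁ − P₂V₂)/(γ−1).
W_by = (502000×0.00197 − 1.377×10^7×0.000185) / (2/5) = -3896 J.

W ≈ -3.90 kJ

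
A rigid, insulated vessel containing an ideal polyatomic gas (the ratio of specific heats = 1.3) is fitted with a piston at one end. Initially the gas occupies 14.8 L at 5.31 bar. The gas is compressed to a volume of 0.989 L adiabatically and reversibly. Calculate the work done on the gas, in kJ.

W ≈ 32.8 kJ

P₂ = P₁(V₁/V₂)^γ = 5.31×(14.8/0.989)^(1.3) = 178.9 bar.
For a reversible adiabat, W_by_gas = (P₁V₁ − P₂V₂)/(γ−1).
W_by = (531000×0.0148 − 1.789×10^7×0.000989) / (0.3) = -32790 J.
W_on_gas = −W_by = 32790 J.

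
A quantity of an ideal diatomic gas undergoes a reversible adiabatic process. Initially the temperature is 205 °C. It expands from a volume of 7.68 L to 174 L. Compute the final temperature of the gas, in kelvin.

T₂ ≈ 137 K

Adiabatic: T₁V₁^(γ−1) = T₂V₂^(γ−1) ⇒ T₂ = T₁ (V₁/V₂)^(γ−1).
For a diatomic ideal gas γ = 7/5, so γ−1 = 2/5.
T₁ = 205 °C = 478.1 K.
T₂ = 478.1 × (7.68/174)^(2/5) = 137.2 K.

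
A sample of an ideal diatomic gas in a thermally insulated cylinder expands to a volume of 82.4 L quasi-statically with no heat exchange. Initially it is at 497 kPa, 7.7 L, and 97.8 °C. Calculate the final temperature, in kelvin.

Adiabatic: T₁V₁^(γ−1) = T₂V₂^(γ−1) ⇒ T₂ = T₁ (V₁/V₂)^(γ−1).
γ = 7/5 for a diatomic ideal gas.
T₁ = 97.8 °C = 370.9 K.
T₂ = 370.9 × (7.7/82.4)^(2/5) = 143.7 K.

T₂ ≈ 144 K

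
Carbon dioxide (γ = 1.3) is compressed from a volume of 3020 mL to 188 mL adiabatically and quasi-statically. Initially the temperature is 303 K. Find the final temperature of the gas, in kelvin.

Adiabatic: T₁V₁^(γ−1) = T₂V₂^(γ−1) ⇒ T₂ = T₁ (V₁/V₂)^(γ−1).
T₂ = 303 × (3020/188)^(0.3) = 696.9 K.

T₂ ≈ 697 K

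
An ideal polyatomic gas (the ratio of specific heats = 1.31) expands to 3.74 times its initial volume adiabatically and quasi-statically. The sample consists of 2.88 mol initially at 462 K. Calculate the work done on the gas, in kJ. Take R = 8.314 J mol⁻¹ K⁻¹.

W ≈ -12.0 kJ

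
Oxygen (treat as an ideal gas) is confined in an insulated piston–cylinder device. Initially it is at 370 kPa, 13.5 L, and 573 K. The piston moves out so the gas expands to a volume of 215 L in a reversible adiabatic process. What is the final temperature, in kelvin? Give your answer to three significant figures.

For a reversible adiabat TV^(γ−1) is constant, so T₂ = T₁ (V₁/V₂)^(γ−1).
γ = 7/5 for a diatomic ideal gas.
T₂ = 573 × (13.5/215)^(2/5) = 189.4 K.

T₂ ≈ 189 K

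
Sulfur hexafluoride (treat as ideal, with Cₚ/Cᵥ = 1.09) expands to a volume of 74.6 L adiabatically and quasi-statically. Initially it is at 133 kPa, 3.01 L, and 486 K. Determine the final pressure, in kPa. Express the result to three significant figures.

P₂ ≈ 4.02 kPa

Adiabatic: P₁V₁^γ = P₂V₂^γ ⇒ P₂ = P₁ (V₁/V₂)^γ.
P₂ = 133 × (3.01/74.6)^(1.09) = 4.02 kPa.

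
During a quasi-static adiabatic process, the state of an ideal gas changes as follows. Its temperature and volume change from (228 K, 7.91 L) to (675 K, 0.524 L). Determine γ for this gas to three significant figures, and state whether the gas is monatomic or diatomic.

γ ≈ 1.40; diatomic

TV^(γ−1) = const ⇒ γ − 1 = ln(T₂/T₁) / ln(V₁/V₂).
γ = 1 + ln(675/228) / ln(7.91/0.524) = 1.4.
γ ≈ 1.40 is close to 7/5, so the gas is diatomic.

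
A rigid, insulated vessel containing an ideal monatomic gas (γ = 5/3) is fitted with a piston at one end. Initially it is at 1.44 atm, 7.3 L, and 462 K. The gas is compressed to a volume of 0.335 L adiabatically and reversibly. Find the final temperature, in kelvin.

T₂ ≈ 3600 K

For a reversible adiabat TV^(γ−1) is constant, so T₂ = T₁ (V₁/V₂)^(γ−1).
T₂ = 462 × (7.3/0.335)^(2/3) = 3604 K.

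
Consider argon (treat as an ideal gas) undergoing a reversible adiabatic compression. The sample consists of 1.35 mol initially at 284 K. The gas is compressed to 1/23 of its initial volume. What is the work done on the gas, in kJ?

W ≈ 33.9 kJ

For a reversible adiabat TV^(γ−1) is constant, so T₂ = T₁ (V₁/V₂)^(γ−1).
γ = 5/3 for a monatomic ideal gas, so γ−1 = 2/3.
T₂ = 284 × 23^(2/3) = 2297 K.
Q = 0, so ΔU = W_on_gas = nCᵥΔT with Cᵥ = R/(γ−1) = 12.47 J/(mol·K).
ΔU = 1.35 × 12.47 × (2297 − 284) = 33890 J.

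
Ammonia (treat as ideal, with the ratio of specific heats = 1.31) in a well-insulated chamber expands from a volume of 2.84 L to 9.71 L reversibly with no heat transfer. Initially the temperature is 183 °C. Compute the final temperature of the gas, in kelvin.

T₂ ≈ 312 K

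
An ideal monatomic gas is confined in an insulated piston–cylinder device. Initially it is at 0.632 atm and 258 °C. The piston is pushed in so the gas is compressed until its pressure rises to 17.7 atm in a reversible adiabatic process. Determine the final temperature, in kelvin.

T₂ ≈ 2010 K

Along an adiabat T P^((1−γ)/γ) is constant, so T₂ = T₁ (P₂/P₁)^((γ−1)/γ).
For a monatomic ideal gas γ = 5/3, so (γ−1)/γ = 2/5.
T₁ = 258 °C = 531.1 K.
T₂ = 531.1 × (17.7/0.632)^(2/5) = 2014 K.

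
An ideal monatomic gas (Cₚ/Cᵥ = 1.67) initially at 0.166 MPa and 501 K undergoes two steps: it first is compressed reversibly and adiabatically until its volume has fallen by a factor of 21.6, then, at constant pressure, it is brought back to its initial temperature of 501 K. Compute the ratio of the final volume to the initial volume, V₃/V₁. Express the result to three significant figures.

Adiabatic step: V₂/V₁ = 0.0463; T₂ = T₁·21.6^(0.67) = 3926 K.
Isobaric step: V₃/V₂ = T₃/T₂ = 501/3926.
V₃/V₁ = (V₂/V₁)(V₃/V₂) = 0.0463 × (501/3926) = 0.005908.

V₃/V₁ ≈ 0.00591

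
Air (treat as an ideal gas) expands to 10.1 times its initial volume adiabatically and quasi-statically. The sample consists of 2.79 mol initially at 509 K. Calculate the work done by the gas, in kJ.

W ≈ 17.8 kJ

Adiabatic: T₁V₁^(γ−1) = T₂V₂^(γ−1) ⇒ T₂ = T₁ (V₁/V₂)^(γ−1).
γ = 7/5 for a diatomic ideal gas, so γ−1 = 2/5.
T₂ = 509 × (1/10.1)^(2/5) = 201.8 K.
Q = 0, so ΔU = W_on_gas = nCᵥΔT with Cᵥ = R/(γ−1) = 20.79 J/(mol·K).
ΔU = 2.79 × 20.79 × (201.8 − 509) = -17810 J.
Work done by the gas = −ΔU = 17810 J.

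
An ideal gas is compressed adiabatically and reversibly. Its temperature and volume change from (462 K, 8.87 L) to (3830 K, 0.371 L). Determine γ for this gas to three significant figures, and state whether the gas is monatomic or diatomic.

γ ≈ 1.67; monatomic

TV^(γ−1) = const ⇒ γ − 1 = ln(T₂/T₁) / ln(V₁/V₂).
γ = 1 + ln(3830/462) / ln(8.87/0.371) = 1.666.
γ ≈ 1.67 is close to 5/3, so the gas is monatomic.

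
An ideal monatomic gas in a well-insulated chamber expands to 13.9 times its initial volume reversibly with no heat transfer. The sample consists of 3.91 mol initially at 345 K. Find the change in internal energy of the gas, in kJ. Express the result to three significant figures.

Adiabatic: T₁V₁^(γ−1) = T₂V₂^(γ−1) ⇒ T₂ = T₁ (V₁/V₂)^(γ−1).
γ = 5/3 for a monatomic ideal gas, so γ−1 = 2/3.
T₂ = 345 × (1/13.9)^(2/3) = 59.68 K.
Q = 0, so ΔU = W_on_gas = nCᵥΔT with Cᵥ = R/(γ−1) = 12.47 J/(mol·K).
ΔU = 3.91 × 12.47 × (59.68 − 345) = -13910 J.

ΔU ≈ -13.9 kJ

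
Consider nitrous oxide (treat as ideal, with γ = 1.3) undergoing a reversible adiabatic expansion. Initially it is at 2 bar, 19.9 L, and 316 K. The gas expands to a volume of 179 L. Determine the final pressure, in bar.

P₂ ≈ 0.115 bar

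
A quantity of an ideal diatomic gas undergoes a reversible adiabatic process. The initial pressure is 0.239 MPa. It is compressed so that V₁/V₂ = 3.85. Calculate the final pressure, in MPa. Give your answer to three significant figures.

Adiabatic: P₁V₁^γ = P₂V₂^γ ⇒ P₂ = P₁ (V₁/V₂)^γ.
For a diatomic ideal gas γ = 7/5.
P₂ = 0.239 × 3.85^(7/5) = 1.578 MPa.

P₂ ≈ 1.58 MPa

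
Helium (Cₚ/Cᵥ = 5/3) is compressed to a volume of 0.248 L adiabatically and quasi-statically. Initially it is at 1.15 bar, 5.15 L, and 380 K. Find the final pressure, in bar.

Since PV^γ is constant along a reversible adiabat, P₂ = P₁ (V₁/V₂)^γ.
P₂ = 1.15 × (5.15/0.248)^(5/3) = 180.4 bar.

P₂ ≈ 180 bar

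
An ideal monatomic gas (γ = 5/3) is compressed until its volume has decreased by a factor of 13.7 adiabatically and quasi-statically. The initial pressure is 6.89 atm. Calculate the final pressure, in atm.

Since PV^γ is constant along a reversible adiabat, P₂ = P₁ (V₁/V₂)^γ.
P₂ = 6.89 × 13.7^(5/3) = 540.4 atm.

P₂ ≈ 540 atm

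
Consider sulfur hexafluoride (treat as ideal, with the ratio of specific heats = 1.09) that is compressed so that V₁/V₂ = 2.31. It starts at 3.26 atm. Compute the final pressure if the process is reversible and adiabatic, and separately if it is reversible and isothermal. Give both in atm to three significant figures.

Isothermal: P₂ = P₁(V₁/V₂) = 3.26×2.31 = 7.531 atm.
Adiabatic: P₂ = P₁(V₁/V₂)^γ = 3.26×2.31^(1.09) = 8.12 atm.

adiabatic: 8.12 atm; isothermal: 7.53 atm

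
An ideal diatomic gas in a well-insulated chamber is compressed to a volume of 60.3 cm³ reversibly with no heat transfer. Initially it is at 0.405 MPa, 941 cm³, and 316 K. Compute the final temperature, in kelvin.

Adiabatic: T₁V₁^(γ−1) = T₂V₂^(γ−1) ⇒ T₂ = T₁ (V₁/V₂)^(γ−1).
γ = 7/5 for a diatomic ideal gas.
T₂ = 316 × (941/60.3)^(2/5) = 948.4 K.

T₂ ≈ 948 K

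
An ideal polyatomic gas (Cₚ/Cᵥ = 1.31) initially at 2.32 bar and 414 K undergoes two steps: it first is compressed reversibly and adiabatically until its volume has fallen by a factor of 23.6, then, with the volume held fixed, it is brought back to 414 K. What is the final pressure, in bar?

P₃ ≈ 54.8 bar

Adiabatic step (PV^γ = const): P₂ = 2.32×23.6^(1.31) = 145.9 bar; T₂ = 414×23.6^(0.31) = 1103 K.
Isochoric: P₃ = P₂(T₃/T₂) = 145.9 × (414/1103) = 54.75 bar.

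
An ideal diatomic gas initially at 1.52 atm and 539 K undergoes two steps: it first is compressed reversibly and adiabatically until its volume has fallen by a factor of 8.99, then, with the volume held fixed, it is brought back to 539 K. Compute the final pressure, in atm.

P₃ ≈ 13.7 atm

For a diatomic ideal gas γ = 7/5.
Adiabatic step (PV^γ = const): P₂ = 1.52×8.99^(7/5) = 32.89 atm; T₂ = 539×8.99^(2/5) = 1297 K.
Isochoric: P₃ = P₂(T₃/T₂) = 32.89 × (539/1297) = 13.66 atm.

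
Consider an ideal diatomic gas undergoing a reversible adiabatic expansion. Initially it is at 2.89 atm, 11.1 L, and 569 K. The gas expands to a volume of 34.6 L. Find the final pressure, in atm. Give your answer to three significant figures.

P₂ ≈ 0.588 atm

Adiabatic: P₁V₁^γ = P₂V₂^γ ⇒ P₂ = P₁ (V₁/V₂)^γ.
γ = 7/5 for a diatomic ideal gas.
P₂ = 2.89 × (11.1/34.6)^(7/5) = 0.5884 atm.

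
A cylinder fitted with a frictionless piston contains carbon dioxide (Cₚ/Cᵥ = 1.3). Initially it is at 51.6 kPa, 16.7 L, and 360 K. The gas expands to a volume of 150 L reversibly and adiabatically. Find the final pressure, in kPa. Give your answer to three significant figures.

Adiabatic: P₁V₁^γ = P₂V₂^γ ⇒ P₂ = P₁ (V₁/V₂)^γ.
P₂ = 51.6 × (16.7/150)^(1.3) = 2.973 kPa.

P₂ ≈ 2.97 kPa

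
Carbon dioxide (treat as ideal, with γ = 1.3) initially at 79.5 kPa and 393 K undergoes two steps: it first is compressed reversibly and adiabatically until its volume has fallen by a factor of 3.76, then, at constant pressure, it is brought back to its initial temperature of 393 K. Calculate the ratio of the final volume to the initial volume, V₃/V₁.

Adiabatic step: V₂/V₁ = 0.266; T₂ = T₁·3.76^(0.3) = 584.7 K.
Isobaric step: V₃/V₂ = T₃/T₂ = 393/584.7.
V₃/V₁ = (V₂/V₁)(V₃/V₂) = 0.266 × (393/584.7) = 0.1788.

V₃/V₁ ≈ 0.179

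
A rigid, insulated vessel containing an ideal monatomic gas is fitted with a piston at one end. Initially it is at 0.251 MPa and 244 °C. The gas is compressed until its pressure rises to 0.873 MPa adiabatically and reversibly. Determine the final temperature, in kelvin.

Along an adiabat T P^((1−γ)/γ) is constant, so T₂ = T₁ (P₂/P₁)^((γ−1)/γ).
For a monatomic ideal gas γ = 5/3, so (γ−1)/γ = 2/5.
T₁ = 244 °C = 517.1 K.
T₂ = 517.1 × (0.873/0.251)^(2/5) = 851.4 K.

T₂ ≈ 851 K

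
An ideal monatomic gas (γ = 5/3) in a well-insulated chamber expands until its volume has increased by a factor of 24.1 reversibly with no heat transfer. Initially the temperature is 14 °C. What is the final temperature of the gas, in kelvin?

Adiabatic: T₁V₁^(γ−1) = T₂V₂^(γ−1) ⇒ T₂ = T₁ (V₁/V₂)^(γ−1).
T₁ = 14 °C = 287.1 K.
T₂ = 287.1 × (1/24.1)^(2/3) = 34.42 K.

T₂ ≈ 34.4 K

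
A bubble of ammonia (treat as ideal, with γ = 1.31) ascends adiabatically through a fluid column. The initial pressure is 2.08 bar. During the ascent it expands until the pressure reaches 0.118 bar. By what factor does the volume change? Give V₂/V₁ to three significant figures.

From PV^γ = const, V₂/V₁ = (P₁/P₂)^(1/γ).
V₂/V₁ = (2.08/0.118)^(0.763) = 8.939.

V₂/V₁ ≈ 8.94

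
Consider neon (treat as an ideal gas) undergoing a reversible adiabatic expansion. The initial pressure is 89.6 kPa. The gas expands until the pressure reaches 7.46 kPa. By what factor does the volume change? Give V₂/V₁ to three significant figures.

From PV^γ = const, V₂/V₁ = (P₁/P₂)^(1/γ).
For a monatomic ideal gas γ = 5/3.
V₂/V₁ = (89.6/7.46)^(3/5) = 4.444.

V₂/V₁ ≈ 4.44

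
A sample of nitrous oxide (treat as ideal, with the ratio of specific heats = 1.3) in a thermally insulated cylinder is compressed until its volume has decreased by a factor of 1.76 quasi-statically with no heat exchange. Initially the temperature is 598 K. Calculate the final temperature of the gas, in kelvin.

For a reversible adiabat TV^(γ−1) is constant, so T₂ = T₁ (V₁/V₂)^(γ−1).
T₂ = 598 × 1.76^(0.3) = 708.5 K.

T₂ ≈ 709 K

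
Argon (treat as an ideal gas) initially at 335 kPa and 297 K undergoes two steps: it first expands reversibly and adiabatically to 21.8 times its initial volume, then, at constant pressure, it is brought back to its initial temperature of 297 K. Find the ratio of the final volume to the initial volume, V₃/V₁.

V₃/V₁ ≈ 170

For a monatomic ideal gas γ = 5/3.
Adiabatic step: V₂/V₁ = 21.8; T₂ = T₁·(1/21.8)^(2/3) = 38.06 K.
Isobaric step: V₃/V₂ = T₃/T₂ = 297/38.06.
V₃/V₁ = (V₂/V₁)(V₃/V₂) = 21.8 × (297/38.06) = 170.1.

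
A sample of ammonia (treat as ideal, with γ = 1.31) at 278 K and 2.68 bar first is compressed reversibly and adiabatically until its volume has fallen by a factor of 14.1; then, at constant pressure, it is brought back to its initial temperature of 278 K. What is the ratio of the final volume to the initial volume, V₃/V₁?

V₃/V₁ ≈ 0.0312

Adiabatic step: V₂/V₁ = 0.07092; T₂ = T₁·14.1^(0.31) = 631.4 K.
Isobaric step: V₃/V₂ = T₃/T₂ = 278/631.4.
V₃/V₁ = (V₂/V₁)(V₃/V₂) = 0.07092 × (278/631.4) = 0.03123.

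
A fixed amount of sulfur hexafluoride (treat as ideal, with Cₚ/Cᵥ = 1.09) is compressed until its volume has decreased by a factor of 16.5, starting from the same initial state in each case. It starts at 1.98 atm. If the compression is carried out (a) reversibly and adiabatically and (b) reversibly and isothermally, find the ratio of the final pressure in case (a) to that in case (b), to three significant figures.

Isothermal: P_b = P₁(V₁/V₂) = 1.98×16.5.
Adiabatic: P_a = P₁(V₁/V₂)^γ = 1.98×16.5^(1.09).
P_a/P_b = (V₁/V₂)^(γ−1) = 16.5^(0.09) = 1.287.

P_adiabatic / P_isothermal ≈ 1.29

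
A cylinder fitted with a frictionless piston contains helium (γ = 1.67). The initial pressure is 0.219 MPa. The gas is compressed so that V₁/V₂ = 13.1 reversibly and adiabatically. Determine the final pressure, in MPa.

Adiabatic: P₁V₁^γ = P₂V₂^γ ⇒ P₂ = P₁ (V₁/V₂)^γ.
P₂ = 0.219 × 13.1^(1.67) = 16.08 MPa.

P₂ ≈ 16.1 MPa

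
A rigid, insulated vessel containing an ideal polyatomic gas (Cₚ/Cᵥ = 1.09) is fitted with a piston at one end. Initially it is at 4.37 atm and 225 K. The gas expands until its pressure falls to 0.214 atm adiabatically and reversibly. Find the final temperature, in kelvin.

T₂ ≈ 175 K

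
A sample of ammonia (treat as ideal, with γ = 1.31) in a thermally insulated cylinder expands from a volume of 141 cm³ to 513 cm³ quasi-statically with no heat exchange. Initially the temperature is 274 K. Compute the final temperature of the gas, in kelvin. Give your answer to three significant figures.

Adiabatic: T₁V₁^(γ−1) = T₂V₂^(γ−1) ⇒ T₂ = T₁ (V₁/V₂)^(γ−1).
T₂ = 274 × (141/513)^(0.31) = 183.6 K.

T₂ ≈ 184 K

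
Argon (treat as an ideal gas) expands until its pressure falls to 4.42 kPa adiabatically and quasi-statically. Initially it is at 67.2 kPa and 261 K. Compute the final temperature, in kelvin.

T₂ ≈ 87.9 K

Along an adiabat T P^((1−γ)/γ) is constant, so T₂ = T₁ (P₂/P₁)^((γ−1)/γ).
For a monatomic ideal gas γ = 5/3, so (γ−1)/γ = 2/5.
T₂ = 261 × (4.42/67.2)^(2/5) = 87.87 K.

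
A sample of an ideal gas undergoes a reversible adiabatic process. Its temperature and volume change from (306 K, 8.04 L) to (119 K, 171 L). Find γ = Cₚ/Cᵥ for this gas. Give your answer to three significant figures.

γ ≈ 1.31

TV^(γ−1) = const ⇒ γ − 1 = ln(T₂/T₁) / ln(V₁/V₂).
γ = 1 + ln(119/306) / ln(8.04/171) = 1.309.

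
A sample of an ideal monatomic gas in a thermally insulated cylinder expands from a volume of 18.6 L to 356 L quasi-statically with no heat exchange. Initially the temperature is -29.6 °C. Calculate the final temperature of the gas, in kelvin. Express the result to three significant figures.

For a reversible adiabat TV^(γ−1) is constant, so T₂ = T₁ (V₁/V₂)^(γ−1).
For a monatomic ideal gas γ = 5/3, so γ−1 = 2/3.
T₁ = -29.6 °C = 243.5 K.
T₂ = 243.5 × (18.6/356)^(2/3) = 34.04 K.

T₂ ≈ 34.0 K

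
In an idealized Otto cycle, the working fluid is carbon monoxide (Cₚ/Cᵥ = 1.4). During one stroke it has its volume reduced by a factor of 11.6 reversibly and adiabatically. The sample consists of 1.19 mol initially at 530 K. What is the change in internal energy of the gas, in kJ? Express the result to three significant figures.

For a reversible adiabat TV^(γ−1) is constant, so T₂ = T₁ (V₁/V₂)^(γ−1).
T₂ = 530 × 11.6^(0.4) = 1413 K.
Q = 0, so ΔU = W_on_gas = nCᵥΔT with Cᵥ = R/(γ−1) = 20.79 J/(mol·K).
ΔU = 1.19 × 20.79 × (1413 − 530) = 21830 J.

ΔU ≈ 21.8 kJ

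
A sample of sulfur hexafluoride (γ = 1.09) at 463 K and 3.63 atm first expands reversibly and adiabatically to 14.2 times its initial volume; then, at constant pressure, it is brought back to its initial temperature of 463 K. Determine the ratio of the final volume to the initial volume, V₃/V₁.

Adiabatic step: V₂/V₁ = 14.2; T₂ = T₁·(1/14.2)^(0.09) = 364.6 K.
Isobaric step: V₃/V₂ = T₃/T₂ = 463/364.6.
V₃/V₁ = (V₂/V₁)(V₃/V₂) = 14.2 × (463/364.6) = 18.03.

V₃/V₁ ≈ 18.0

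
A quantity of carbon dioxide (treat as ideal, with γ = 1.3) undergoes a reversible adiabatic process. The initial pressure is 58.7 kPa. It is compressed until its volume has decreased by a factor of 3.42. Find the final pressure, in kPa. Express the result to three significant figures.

P₂ ≈ 290 kPa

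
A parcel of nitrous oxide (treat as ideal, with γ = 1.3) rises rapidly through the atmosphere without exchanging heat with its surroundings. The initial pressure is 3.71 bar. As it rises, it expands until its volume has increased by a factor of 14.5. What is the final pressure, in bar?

P₂ ≈ 0.115 bar

Since PV^γ is constant along a reversible adiabat, P₂ = P₁ (V₁/V₂)^γ.
P₂ = 3.71 × (1/14.5)^(1.3) = 0.1147 bar.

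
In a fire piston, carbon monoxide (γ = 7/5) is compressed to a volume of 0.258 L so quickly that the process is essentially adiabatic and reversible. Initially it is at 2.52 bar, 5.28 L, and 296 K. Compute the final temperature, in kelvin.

T₂ ≈ 990 K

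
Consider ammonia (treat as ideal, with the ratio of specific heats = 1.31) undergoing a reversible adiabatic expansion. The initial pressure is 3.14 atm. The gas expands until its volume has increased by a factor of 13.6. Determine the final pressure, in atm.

Since PV^γ is constant along a reversible adiabat, P₂ = P₁ (V₁/V₂)^γ.
P₂ = 3.14 × (1/13.6)^(1.31) = 0.1028 atm.

P₂ ≈ 0.103 atm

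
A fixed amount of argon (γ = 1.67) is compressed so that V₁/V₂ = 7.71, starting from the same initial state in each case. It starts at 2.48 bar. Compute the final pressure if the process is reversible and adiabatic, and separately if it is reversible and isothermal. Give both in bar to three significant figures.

Isothermal: P₂ = P₁(V₁/V₂) = 2.48×7.71 = 19.12 bar.
Adiabatic: P₂ = P₁(V₁/V₂)^γ = 2.48×7.71^(1.67) = 75.13 bar.

adiabatic: 75.1 bar; isothermal: 19.1 bar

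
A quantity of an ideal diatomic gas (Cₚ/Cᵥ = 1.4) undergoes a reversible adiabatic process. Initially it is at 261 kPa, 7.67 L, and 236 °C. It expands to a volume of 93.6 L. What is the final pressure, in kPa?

Since PV^γ is constant along a reversible adiabat, P₂ = P₁ (V₁/V₂)^γ.
P₂ = 261 × (7.67/93.6)^(1.4) = 7.863 kPa.

P₂ ≈ 7.86 kPa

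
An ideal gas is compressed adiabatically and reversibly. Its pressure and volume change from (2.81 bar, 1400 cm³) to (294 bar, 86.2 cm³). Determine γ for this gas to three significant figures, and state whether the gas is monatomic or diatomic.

γ ≈ 1.67; monatomic

PV^γ = const ⇒ γ = ln(P₂/P₁) / ln(V₁/V₂).
γ = ln(294/2.81) / ln(1400/86.2) = 1.668.
γ ≈ 1.67 is close to 5/3, so the gas is monatomic.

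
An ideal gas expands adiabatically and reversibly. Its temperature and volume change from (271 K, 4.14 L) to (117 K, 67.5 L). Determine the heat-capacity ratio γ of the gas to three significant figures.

TV^(γ−1) = const ⇒ γ − 1 = ln(T₂/T₁) / ln(V₁/V₂).
γ = 1 + ln(117/271) / ln(4.14/67.5) = 1.301.

γ ≈ 1.30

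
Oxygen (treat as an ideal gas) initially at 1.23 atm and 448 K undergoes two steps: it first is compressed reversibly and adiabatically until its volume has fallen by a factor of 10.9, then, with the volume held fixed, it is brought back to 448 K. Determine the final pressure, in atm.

P₃ ≈ 13.4 atm

For a diatomic ideal gas γ = 7/5.
Adiabatic step (PV^γ = const): P₂ = 1.23×10.9^(7/5) = 34.86 atm; T₂ = 448×10.9^(2/5) = 1165 K.
Isochoric: P₃ = P₂(T₃/T₂) = 34.86 × (448/1165) = 13.41 atm.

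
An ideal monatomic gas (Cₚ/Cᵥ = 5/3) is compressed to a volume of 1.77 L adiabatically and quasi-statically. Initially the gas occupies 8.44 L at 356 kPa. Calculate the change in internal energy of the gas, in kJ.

ΔU ≈ 8.26 kJ

P₂ = P₁(V₁/V₂)^γ = 356×(8.44/1.77)^(5/3) = 4809 kPa.
For a reversible adiabat, W_by_gas = (P₁V₁ − P₂V₂)/(γ−1).
W_by = (356000×0.00844 − 4.809×10^6×0.00177) / (2/3) = -8261 J.
Q = 0 ⇒ ΔU = −W_by = 8261 J.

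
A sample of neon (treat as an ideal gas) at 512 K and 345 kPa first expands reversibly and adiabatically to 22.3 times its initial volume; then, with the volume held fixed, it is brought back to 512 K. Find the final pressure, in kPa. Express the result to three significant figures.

P₃ ≈ 15.5 kPa

For a monatomic ideal gas γ = 5/3.
Adiabatic step (PV^γ = const): P₂ = 345×(1/22.3)^(5/3) = 1.953 kPa; T₂ = 512×(1/22.3)^(2/3) = 64.62 K.
Isochoric: P₃ = P₂(T₃/T₂) = 1.953 × (512/64.62) = 15.47 kPa.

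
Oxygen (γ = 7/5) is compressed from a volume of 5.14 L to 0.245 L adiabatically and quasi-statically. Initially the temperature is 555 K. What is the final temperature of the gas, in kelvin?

T₂ ≈ 1880 K

Adiabatic: T₁V₁^(γ−1) = T₂V₂^(γ−1) ⇒ T₂ = T₁ (V₁/V₂)^(γ−1).
T₂ = 555 × (5.14/0.245)^(2/5) = 1875 K.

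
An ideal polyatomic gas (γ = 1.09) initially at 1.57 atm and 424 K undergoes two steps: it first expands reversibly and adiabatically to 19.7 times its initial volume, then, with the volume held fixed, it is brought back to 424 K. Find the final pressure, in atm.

P₃ ≈ 0.0797 atm

Adiabatic step (PV^γ = const): P₂ = 1.57×(1/19.7)^(1.09) = 0.06094 atm; T₂ = 424×(1/19.7)^(0.09) = 324.2 K.
Isochoric: P₃ = P₂(T₃/T₂) = 0.06094 × (424/324.2) = 0.0797 atm.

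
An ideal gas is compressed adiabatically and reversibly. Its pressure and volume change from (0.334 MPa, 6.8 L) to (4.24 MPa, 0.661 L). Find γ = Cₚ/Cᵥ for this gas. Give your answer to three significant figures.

γ ≈ 1.09

PV^γ = const ⇒ γ = ln(P₂/P₁) / ln(V₁/V₂).
γ = ln(4.24/0.334) / ln(6.8/0.661) = 1.09.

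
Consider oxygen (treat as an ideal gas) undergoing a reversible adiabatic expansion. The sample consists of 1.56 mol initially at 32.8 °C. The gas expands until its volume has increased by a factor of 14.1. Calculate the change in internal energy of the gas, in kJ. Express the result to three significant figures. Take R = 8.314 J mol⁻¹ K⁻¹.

ΔU ≈ -6.48 kJ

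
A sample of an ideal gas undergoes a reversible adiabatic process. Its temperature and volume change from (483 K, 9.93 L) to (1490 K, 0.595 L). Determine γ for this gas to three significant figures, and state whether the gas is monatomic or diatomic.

γ ≈ 1.40; diatomic

TV^(γ−1) = const ⇒ γ − 1 = ln(T₂/T₁) / ln(V₁/V₂).
γ = 1 + ln(1490/483) / ln(9.93/0.595) = 1.4.
γ ≈ 1.40 is close to 7/5, so the gas is diatomic.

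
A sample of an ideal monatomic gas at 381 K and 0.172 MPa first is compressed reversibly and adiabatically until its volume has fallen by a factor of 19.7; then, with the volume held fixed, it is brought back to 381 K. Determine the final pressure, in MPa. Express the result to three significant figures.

For a monatomic ideal gas γ = 5/3.
Adiabatic step (PV^γ = const): P₂ = 0.172×19.7^(5/3) = 24.72 MPa; T₂ = 381×19.7^(2/3) = 2779 K.
Isochoric: P₃ = P₂(T₃/T₂) = 24.72 × (381/2779) = 3.388 MPa.

P₃ ≈ 3.39 MPa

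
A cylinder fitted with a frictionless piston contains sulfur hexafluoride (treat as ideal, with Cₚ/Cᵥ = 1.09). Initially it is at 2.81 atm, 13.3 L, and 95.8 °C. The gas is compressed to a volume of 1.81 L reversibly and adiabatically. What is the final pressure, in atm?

P₂ ≈ 24.7 atm

Adiabatic: P₁V₁^γ = P₂V₂^γ ⇒ P₂ = P₁ (V₁/V₂)^γ.
P₂ = 2.81 × (13.3/1.81)^(1.09) = 24.71 atm.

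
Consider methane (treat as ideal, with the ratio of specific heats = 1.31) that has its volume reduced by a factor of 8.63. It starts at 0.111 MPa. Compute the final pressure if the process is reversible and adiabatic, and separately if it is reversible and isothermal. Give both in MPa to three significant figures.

adiabatic: 1.87 MPa; isothermal: 0.958 MPa

Isothermal: P₂ = P₁(V₁/V₂) = 0.111×8.63 = 0.9579 MPa.
Adiabatic: P₂ = P₁(V₁/V₂)^γ = 0.111×8.63^(1.31) = 1.869 MPa.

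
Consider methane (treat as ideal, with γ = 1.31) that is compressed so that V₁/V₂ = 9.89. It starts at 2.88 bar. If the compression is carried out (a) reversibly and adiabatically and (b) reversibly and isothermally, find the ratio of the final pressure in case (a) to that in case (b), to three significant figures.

P_adiabatic / P_isothermal ≈ 2.03

Isothermal: P_b = P₁(V₁/V₂) = 2.88×9.89.
Adiabatic: P_a = P₁(V₁/V₂)^γ = 2.88×9.89^(1.31).
P_a/P_b = (V₁/V₂)^(γ−1) = 9.89^(0.31) = 2.035.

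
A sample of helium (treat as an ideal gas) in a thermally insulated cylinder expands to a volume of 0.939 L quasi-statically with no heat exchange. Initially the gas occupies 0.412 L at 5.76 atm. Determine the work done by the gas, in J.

W ≈ 152 J

γ = 5/3 for a monatomic ideal gas.
P₂ = P₁(V₁/V₂)^γ = 5.76×(0.412/0.939)^(5/3) = 1.459 atm.
For a reversible adiabat, W_by_gas = (P₁V₁ − P₂V₂)/(γ−1).
W_by = (583600×0.000412 − 147900×0.000939) / (2/3) = 152.4 J.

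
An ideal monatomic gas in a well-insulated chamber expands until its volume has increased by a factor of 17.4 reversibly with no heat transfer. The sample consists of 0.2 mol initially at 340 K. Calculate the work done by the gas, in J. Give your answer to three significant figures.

W ≈ 722 J

Adiabatic: T₁V₁^(γ−1) = T₂V₂^(γ−1) ⇒ T₂ = T₁ (V₁/V₂)^(γ−1).
γ = 5/3 for a monatomic ideal gas, so γ−1 = 2/3.
T₂ = 340 × (1/17.4)^(2/3) = 50.63 K.
Q = 0, so ΔU = W_on_gas = nCᵥΔT with Cᵥ = R/(γ−1) = 12.47 J/(mol·K).
ΔU = 0.2 × 12.47 × (50.63 − 340) = -721.7 J.
Work done by the gas = −ΔU = 721.7 J.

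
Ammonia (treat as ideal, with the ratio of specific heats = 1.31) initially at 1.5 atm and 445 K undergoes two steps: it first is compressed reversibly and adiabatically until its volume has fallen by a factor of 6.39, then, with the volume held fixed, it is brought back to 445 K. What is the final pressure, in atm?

P₃ ≈ 9.59 atm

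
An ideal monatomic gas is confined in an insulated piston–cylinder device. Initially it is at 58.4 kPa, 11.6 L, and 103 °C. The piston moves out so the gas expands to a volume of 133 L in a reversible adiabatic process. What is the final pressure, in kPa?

Since PV^γ is constant along a reversible adiabat, P₂ = P₁ (V₁/V₂)^γ.
γ = 5/3 for a monatomic ideal gas.
P₂ = 58.4 × (11.6/133)^(5/3) = 1.002 kPa.

P₂ ≈ 1.00 kPa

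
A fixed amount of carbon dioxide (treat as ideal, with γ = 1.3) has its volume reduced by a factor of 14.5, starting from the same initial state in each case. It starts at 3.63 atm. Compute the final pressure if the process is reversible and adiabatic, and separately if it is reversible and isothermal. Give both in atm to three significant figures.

Isothermal: P₂ = P₁(V₁/V₂) = 3.63×14.5 = 52.63 atm.
Adiabatic: P₂ = P₁(V₁/V₂)^γ = 3.63×14.5^(1.3) = 117.4 atm.

adiabatic: 117 atm; isothermal: 52.6 atm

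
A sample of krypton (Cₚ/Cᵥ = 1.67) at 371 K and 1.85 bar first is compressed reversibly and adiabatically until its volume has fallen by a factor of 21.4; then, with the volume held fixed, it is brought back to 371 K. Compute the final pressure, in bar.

Adiabatic step (PV^γ = const): P₂ = 1.85×21.4^(1.67) = 308.3 bar; T₂ = 371×21.4^(0.67) = 2889 K.
Isochoric: P₃ = P₂(T₃/T₂) = 308.3 × (371/2889) = 39.59 bar.

P₃ ≈ 39.6 bar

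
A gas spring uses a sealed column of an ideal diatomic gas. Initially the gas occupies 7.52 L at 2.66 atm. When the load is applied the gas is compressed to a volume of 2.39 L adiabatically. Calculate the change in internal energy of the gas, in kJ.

γ = 7/5 for a diatomic ideal gas.
P₂ = P₁(V₁/V₂)^γ = 2.66×(7.52/2.39)^(7/5) = 13.24 atm.
For a reversible adiabat, W_by_gas = (P₁V₁ − P₂V₂)/(γ−1).
W_by = (269500×0.00752 − 1.341×10^6×0.00239) / (2/5) = -2948 J.
Q = 0 ⇒ ΔU = −W_by = 2948 J.

ΔU ≈ 2.95 kJ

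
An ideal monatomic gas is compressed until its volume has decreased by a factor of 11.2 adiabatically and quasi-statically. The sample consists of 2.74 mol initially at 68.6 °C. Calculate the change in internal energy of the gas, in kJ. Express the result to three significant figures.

ΔU ≈ 46.8 kJ

For a reversible adiabat TV^(γ−1) is constant, so T₂ = T₁ (V₁/V₂)^(γ−1).
γ = 5/3 for a monatomic ideal gas, so γ−1 = 2/3.
T₁ = 68.6 °C = 341.8 K.
T₂ = 341.8 × 11.2^(2/3) = 1711 K.
Q = 0, so ΔU = W_on_gas = nCᵥΔT with Cᵥ = R/(γ−1) = 12.47 J/(mol·K).
ΔU = 2.74 × 12.47 × (1711 − 341.8) = 46780 J.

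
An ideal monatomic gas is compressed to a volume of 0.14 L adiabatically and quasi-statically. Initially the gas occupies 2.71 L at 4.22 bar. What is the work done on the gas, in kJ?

W ≈ 10.7 kJ

γ = 5/3 for a monatomic ideal gas.
P₂ = P₁(V₁/V₂)^γ = 4.22×(2.71/0.14)^(5/3) = 588.9 bar.
For a reversible adiabat, W_by_gas = (P₁V₁ − P₂V₂)/(γ−1).
W_by = (422000×0.00271 − 5.889×10^7×0.00014) / (2/3) = -10650 J.
W_on_gas = −W_by = 10650 J.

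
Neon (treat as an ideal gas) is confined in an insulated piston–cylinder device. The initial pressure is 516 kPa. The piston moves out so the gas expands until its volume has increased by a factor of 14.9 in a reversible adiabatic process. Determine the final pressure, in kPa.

Adiabatic: P₁V₁^γ = P₂V₂^γ ⇒ P₂ = P₁ (V₁/V₂)^γ.
For a monatomic ideal gas γ = 5/3.
P₂ = 516 × (1/14.9)^(5/3) = 5.719 kPa.

P₂ ≈ 5.72 kPa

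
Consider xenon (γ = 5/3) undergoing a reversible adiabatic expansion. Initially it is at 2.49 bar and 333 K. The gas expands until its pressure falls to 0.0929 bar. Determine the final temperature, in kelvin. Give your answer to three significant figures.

T₂ ≈ 89.4 K

Along an adiabat T P^((1−γ)/γ) is constant, so T₂ = T₁ (P₂/P₁)^((γ−1)/γ).
T₂ = 333 × (0.0929/2.49)^(2/5) = 89.37 K.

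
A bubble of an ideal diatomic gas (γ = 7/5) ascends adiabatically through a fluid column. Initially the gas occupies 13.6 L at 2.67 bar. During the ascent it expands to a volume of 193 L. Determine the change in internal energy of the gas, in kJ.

P₂ = P₁(V₁/V₂)^γ = 2.67×(13.6/193)^(7/5) = 0.06512 bar.
For a reversible adiabat, W_by_gas = (P₁V₁ − P₂V₂)/(γ−1).
W_by = (267000×0.0136 − 6512×0.193) / (2/5) = 5936 J.
Q = 0 ⇒ ΔU = −W_by = -5936 J.

ΔU ≈ -5.94 kJ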